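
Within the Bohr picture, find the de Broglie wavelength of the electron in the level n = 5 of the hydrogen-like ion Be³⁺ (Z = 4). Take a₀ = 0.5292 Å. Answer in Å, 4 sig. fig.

The Bohr quantisation condition is nλ = 2πr_n.
r_n = n²a₀/Z = 3.308 Å
λ = 2πr_n/n = 2π·3.308/5 = 4.156 Å

4.156 Å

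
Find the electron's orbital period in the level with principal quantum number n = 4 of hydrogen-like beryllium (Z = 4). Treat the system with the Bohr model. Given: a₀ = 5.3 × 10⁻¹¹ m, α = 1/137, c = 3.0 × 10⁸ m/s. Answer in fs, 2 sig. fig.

0.61 fs

r = n²a₀/Z = 4²·5.3 × 10⁻¹¹/4 = 2.1 × 10⁻¹⁰ m
v = Zαc/n = 4·0.0073·3.0 × 10⁸/4 = 2.2 × 10⁶ m/s
T = 2πr/v = 6.1 × 10⁻¹⁶ s = 0.61 fs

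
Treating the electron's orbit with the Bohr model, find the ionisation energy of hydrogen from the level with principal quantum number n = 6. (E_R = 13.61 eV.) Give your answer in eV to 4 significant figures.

0.3781 eV

E_n = −E_R·Z²/n² = −13.61 × 1²/6² eV = -0.3781 eV
Ionisation energy = −E_n = 0.3781 eV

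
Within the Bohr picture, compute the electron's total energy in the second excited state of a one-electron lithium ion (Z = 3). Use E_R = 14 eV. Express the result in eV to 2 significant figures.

-14 eV

E_n = −E_R·Z²/n² = −14 × 3²/3² = -14 eV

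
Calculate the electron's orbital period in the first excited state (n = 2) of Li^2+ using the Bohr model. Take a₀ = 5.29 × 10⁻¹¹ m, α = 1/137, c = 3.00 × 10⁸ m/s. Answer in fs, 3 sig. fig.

r = n²a₀/Z = 2²·5.29 × 10⁻¹¹/3 = 7.05 × 10⁻¹¹ m
v = Zαc/n = 3·0.00730·3.00 × 10⁸/2 = 3.28 × 10⁶ m/s
T = 2πr/v = 1.35 × 10⁻¹⁶ s = 0.135 fs

0.135 fs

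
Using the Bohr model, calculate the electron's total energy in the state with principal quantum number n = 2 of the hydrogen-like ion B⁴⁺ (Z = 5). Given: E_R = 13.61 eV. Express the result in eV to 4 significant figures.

-85.06 eV

E_n = −E_R·Z²/n² = −13.61 × 5²/2² = -85.06 eV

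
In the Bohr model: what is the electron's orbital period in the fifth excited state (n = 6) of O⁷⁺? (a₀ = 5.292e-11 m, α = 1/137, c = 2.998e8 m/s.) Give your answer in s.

5.128e-16 s

r = n²a₀/Z = 6²·5.292e-11/8 = 2.381e-10 m
v = Zαc/n = 8·0.007299·2.998e8/6 = 2.918e6 m/s
T = 2πr/v = 5.128e-16 s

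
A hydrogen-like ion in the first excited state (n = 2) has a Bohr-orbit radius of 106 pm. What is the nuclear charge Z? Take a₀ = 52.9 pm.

2

r_n = n²a₀/Z ⇒ Z = n²a₀/r = 2² × 52.9 / 106 ≈ 2.00
Z = 2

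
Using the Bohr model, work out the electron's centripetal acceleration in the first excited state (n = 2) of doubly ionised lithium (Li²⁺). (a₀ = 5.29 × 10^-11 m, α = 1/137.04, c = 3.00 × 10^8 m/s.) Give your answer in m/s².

1.53 × 10^23 m/s²

r = n²a₀/Z = 7.05 × 10^-11 m, v = Zαc/n = 3.28 × 10^6 m/s
a = v²/r = (3.28 × 10^6)² / 7.05 × 10^-11 = 1.53 × 10^23 m/s²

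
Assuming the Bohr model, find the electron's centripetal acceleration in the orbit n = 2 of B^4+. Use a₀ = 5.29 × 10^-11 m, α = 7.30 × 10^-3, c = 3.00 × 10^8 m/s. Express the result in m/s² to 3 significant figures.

7.08 × 10^23 m/s²

r = n²a₀/Z = 4.23 × 10^-11 m, v = Zαc/n = 5.47 × 10^6 m/s
a = v²/r = (5.47 × 10^6)² / 4.23 × 10^-11 = 7.08 × 10^23 m/s²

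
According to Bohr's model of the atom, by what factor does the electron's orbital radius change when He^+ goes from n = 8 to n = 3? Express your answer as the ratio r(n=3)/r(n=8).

9/64

r ∝ Z^-1 · n^2; with Z fixed, r ∝ n^2.
r(n=3)/r(n=8) = (3/8)^2 = 9/64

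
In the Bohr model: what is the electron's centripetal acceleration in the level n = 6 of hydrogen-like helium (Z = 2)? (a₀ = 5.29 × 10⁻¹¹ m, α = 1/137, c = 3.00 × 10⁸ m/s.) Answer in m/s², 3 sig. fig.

r = n²a₀/Z = 9.52 × 10⁻¹⁰ m, v = Zαc/n = 7.30 × 10⁵ m/s
a = v²/r = (7.30 × 10⁵)² / 9.52 × 10⁻¹⁰ = 5.60 × 10²⁰ m/s²

5.60 × 10²⁰ m/s²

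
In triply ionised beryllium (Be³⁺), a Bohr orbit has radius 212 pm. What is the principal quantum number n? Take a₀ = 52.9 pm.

4

r_n = n²a₀/Z ⇒ n² = rZ/a₀ = 212 × 4 / 52.9 ≈ 16.03
n = 4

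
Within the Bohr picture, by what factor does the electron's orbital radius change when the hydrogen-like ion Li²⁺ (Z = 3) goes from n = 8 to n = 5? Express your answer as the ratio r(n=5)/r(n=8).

r ∝ Z^-1 · n^2; with Z fixed, r ∝ n^2.
r(n=5)/r(n=8) = (5/8)^2 = 25/64

25/64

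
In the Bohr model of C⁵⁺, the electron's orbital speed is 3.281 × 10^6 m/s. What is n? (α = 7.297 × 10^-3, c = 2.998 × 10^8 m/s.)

v_n = Zαc/n ⇒ n = Zαc/v = 6 × 0.007297 × 2.998 × 10^8 / 3.281 × 10^6 ≈ 4.00
n = 4

4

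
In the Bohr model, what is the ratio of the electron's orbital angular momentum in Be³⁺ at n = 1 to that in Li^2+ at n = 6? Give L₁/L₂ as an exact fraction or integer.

1/6

L = nℏ is independent of Z.
L₁/L₂ = n₁/n₂ = 1/6 = 1/6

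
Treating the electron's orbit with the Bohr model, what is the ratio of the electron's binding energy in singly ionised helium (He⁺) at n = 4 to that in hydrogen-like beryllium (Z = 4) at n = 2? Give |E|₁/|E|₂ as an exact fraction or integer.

|E| ∝ Z^2 · n^-2
|E|₁/|E|₂ = (2/4)^2 · (4/2)^-2 = 1/16

1/16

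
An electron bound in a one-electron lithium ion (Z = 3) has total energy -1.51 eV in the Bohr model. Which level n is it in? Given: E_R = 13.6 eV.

9

E_n = −E_R Z²/n² ⇒ n² = E_R Z²/(−E_n) = 13.6 × 3² / 1.51 ≈ 81.06
n = 9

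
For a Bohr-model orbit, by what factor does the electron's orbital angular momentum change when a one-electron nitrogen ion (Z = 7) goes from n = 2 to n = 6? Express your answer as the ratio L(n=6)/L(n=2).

L = nℏ depends only on n, so L ∝ n.
L(n=6)/L(n=2) = (6/2)^1 = 3

3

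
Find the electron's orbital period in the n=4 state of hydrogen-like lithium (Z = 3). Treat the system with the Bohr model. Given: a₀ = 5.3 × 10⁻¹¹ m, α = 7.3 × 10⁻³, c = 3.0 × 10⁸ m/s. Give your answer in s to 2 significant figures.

r = n²a₀/Z = 4²·5.3 × 10⁻¹¹/3 = 2.8 × 10⁻¹⁰ m
v = Zαc/n = 3·0.0073·3.0 × 10⁸/4 = 1.6 × 10⁶ m/s
T = 2πr/v = 1.1 × 10⁻¹⁵ s

1.1 × 10⁻¹⁵ s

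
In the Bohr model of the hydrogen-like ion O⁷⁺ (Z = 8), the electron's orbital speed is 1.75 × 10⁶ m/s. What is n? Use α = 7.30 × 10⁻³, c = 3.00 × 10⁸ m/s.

v_n = Zαc/n ⇒ n = Zαc/v = 8 × 0.00730 × 3.00 × 10⁸ / 1.75 × 10⁶ ≈ 10.01
n = 10

10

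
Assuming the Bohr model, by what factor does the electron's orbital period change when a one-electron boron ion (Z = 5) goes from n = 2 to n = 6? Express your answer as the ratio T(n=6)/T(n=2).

27

T ∝ Z^-2 · n^3; with Z fixed, T ∝ n^3.
T(n=6)/T(n=2) = (6/2)^3 = 27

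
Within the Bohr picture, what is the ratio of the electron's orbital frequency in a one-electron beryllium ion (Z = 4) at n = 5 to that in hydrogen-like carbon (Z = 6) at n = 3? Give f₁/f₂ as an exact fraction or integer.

f ∝ Z^2 · n^-3
f₁/f₂ = (4/6)^2 · (5/3)^-3 = 12/125

12/125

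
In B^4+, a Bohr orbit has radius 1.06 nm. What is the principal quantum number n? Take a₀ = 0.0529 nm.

10

r_n = n²a₀/Z ⇒ n² = rZ/a₀ = 1.06 × 5 / 0.0529 ≈ 100.19
n = 10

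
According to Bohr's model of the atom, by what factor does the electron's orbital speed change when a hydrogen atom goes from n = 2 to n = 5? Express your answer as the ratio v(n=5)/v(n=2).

v ∝ Z^1 · n^-1; with Z fixed, v ∝ n^-1.
v(n=5)/v(n=2) = (5/2)^-1 = 2/5

2/5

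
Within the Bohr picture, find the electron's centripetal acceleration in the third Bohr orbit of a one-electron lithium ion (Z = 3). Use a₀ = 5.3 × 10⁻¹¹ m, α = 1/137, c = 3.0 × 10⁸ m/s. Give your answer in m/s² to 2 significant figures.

r = n²a₀/Z = 1.6 × 10⁻¹⁰ m, v = Zαc/n = 2.2 × 10⁶ m/s
a = v²/r = (2.2 × 10⁶)² / 1.6 × 10⁻¹⁰ = 3.0 × 10²² m/s²

3.0 × 10²² m/s²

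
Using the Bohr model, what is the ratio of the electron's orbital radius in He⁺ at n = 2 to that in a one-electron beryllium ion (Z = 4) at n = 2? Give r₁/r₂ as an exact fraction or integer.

2

r ∝ Z^-1 · n^2
r₁/r₂ = (2/4)^-1 · (2/2)^2 = 2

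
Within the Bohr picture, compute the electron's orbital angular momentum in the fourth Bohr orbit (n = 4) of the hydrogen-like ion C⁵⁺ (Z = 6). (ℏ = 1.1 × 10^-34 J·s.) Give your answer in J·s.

4.4 × 10^-34 J·s

L_n = nℏ = 4 × 1.1 × 10^-34 = 4.4 × 10^-34 J·s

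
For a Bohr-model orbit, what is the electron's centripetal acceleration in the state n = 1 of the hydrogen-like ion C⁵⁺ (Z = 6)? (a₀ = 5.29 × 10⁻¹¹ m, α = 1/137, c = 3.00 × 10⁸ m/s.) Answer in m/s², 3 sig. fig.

1.96 × 10²⁵ m/s²

r = n²a₀/Z = 8.82 × 10⁻¹² m, v = Zαc/n = 1.31 × 10⁷ m/s
a = v²/r = (1.31 × 10⁷)² / 8.82 × 10⁻¹² = 1.96 × 10²⁵ m/s²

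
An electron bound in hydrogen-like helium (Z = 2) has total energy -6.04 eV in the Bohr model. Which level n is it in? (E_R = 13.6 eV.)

E_n = −E_R Z²/n² ⇒ n² = E_R Z²/(−E_n) = 13.6 × 2² / 6.04 ≈ 9.01
n = 3

3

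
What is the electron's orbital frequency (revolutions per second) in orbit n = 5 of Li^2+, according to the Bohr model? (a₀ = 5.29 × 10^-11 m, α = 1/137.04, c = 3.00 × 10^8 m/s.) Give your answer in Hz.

4.74 × 10^14 Hz

r = n²a₀/Z = 4.41 × 10^-10 m, v = Zαc/n = 1.31 × 10^6 m/s
f = v/(2πr) = 4.74 × 10^14 Hz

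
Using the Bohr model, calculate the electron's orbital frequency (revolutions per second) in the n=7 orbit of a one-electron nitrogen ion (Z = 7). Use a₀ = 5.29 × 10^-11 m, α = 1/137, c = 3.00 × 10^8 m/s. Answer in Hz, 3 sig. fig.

9.41 × 10^14 Hz

r = n²a₀/Z = 3.70 × 10^-10 m, v = Zαc/n = 2.19 × 10^6 m/s
f = v/(2πr) = 9.41 × 10^14 Hz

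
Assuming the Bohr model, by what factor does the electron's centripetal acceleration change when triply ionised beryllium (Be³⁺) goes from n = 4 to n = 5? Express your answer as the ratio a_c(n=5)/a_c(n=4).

256/625

a_c ∝ Z^3 · n^-4; with Z fixed, a_c ∝ n^-4.
a_c(n=5)/a_c(n=4) = (5/4)^-4 = 256/625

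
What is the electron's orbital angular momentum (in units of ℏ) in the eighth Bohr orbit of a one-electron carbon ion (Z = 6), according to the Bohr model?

8

L_n = nℏ, so L/ℏ = n = 8.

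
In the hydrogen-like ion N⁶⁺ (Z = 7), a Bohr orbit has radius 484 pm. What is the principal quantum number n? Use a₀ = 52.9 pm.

r_n = n²a₀/Z ⇒ n² = rZ/a₀ = 484 × 7 / 52.9 ≈ 64.05
n = 8

8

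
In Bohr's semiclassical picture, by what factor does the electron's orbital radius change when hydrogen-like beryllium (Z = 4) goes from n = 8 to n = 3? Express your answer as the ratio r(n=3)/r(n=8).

r ∝ Z^-1 · n^2; with Z fixed, r ∝ n^2.
r(n=3)/r(n=8) = (3/8)^2 = 9/64

9/64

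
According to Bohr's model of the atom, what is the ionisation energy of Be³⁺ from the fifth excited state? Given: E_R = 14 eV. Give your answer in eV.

6.2 eV

E_n = −E_R·Z²/n² = −14 × 4²/6² eV = -6.2 eV
Ionisation energy = −E_n = 6.2 eV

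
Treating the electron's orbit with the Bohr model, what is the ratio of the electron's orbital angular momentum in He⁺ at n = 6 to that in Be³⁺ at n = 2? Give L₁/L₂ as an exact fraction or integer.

3

L = nℏ is independent of Z.
L₁/L₂ = n₁/n₂ = 6/2 = 3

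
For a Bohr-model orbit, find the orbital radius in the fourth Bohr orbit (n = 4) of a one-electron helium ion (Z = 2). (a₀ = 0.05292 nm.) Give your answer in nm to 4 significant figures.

0.4234 nm

r_n = n²a₀/Z = 4² × 0.05292 / 2
    = 16 × 0.05292 / 2 = 0.4234 nm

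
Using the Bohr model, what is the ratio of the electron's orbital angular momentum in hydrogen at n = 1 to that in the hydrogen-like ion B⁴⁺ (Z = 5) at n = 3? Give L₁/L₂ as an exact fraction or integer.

L = nℏ is independent of Z.
L₁/L₂ = n₁/n₂ = 1/3 = 1/3

1/3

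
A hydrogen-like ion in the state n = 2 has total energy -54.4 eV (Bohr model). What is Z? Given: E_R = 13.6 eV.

4

E_n = −E_R Z²/n² ⇒ Z² = −E_n n²/E_R = 54.4 × 2² / 13.6 ≈ 16.00
Z = 4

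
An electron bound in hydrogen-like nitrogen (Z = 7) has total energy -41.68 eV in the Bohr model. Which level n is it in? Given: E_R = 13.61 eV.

4

E_n = −E_R Z²/n² ⇒ n² = E_R Z²/(−E_n) = 13.61 × 7² / 41.68 ≈ 16.00
n = 4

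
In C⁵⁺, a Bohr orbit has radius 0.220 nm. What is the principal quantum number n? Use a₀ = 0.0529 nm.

5

r_n = n²a₀/Z ⇒ n² = rZ/a₀ = 0.220 × 6 / 0.0529 ≈ 24.95
n = 5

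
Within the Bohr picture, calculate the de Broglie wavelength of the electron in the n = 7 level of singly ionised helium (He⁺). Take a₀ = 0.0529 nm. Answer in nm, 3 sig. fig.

1.16 nm

The Bohr quantisation condition is nλ = 2πr_n.
r_n = n²a₀/Z = 1.30 nm
λ = 2πr_n/n = 2π·1.30/7 = 1.16 nm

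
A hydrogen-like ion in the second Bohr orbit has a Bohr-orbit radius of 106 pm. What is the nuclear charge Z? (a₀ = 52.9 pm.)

2

r_n = n²a₀/Z ⇒ Z = n²a₀/r = 2² × 52.9 / 106 ≈ 2.00
Z = 2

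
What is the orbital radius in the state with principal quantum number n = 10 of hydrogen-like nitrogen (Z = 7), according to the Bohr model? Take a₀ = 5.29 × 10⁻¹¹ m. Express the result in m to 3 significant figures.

7.56 × 10⁻¹⁰ m

r_n = n²a₀/Z = 10² × 5.29 × 10⁻¹¹ / 7
    = 100 × 5.29 × 10⁻¹¹ / 7 = 7.56 × 10⁻¹⁰ m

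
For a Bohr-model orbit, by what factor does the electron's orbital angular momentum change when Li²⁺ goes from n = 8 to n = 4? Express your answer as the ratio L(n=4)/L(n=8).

L = nℏ depends only on n, so L ∝ n.
L(n=4)/L(n=8) = (4/8)^1 = 1/2

1/2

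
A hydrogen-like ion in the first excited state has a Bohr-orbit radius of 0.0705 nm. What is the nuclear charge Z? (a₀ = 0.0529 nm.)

r_n = n²a₀/Z ⇒ Z = n²a₀/r = 2² × 0.0529 / 0.0705 ≈ 3.00
Z = 3

3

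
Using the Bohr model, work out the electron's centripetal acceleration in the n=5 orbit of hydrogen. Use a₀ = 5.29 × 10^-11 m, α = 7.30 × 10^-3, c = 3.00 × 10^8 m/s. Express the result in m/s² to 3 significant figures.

r = n²a₀/Z = 1.32 × 10^-9 m, v = Zαc/n = 4.38 × 10^5 m/s
a = v²/r = (4.38 × 10^5)² / 1.32 × 10^-9 = 1.45 × 10^20 m/s²

1.45 × 10^20 m/s²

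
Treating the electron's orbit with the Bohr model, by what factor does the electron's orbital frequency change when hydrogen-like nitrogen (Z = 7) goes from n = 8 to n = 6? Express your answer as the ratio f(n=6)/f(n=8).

f ∝ Z^2 · n^-3; with Z fixed, f ∝ n^-3.
f(n=6)/f(n=8) = (6/8)^-3 = 64/27

64/27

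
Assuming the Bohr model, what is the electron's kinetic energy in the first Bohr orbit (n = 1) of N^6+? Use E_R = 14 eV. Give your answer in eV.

690 eV

For a Coulomb orbit the virial theorem gives K = −E_n.
E_n = −E_R·Z²/n², so K = E_R·Z²/n² = 14 × 7²/1² = 690 eV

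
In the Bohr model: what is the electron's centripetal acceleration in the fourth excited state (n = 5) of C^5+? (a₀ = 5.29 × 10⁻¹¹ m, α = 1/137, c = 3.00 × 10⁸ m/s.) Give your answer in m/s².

3.13 × 10²² m/s²

r = n²a₀/Z = 2.20 × 10⁻¹⁰ m, v = Zαc/n = 2.63 × 10⁶ m/s
a = v²/r = (2.63 × 10⁶)² / 2.20 × 10⁻¹⁰ = 3.13 × 10²² m/s²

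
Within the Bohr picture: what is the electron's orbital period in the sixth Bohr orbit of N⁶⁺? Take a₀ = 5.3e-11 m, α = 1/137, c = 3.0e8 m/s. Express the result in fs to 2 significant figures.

0.67 fs

r = n²a₀/Z = 6²·5.3e-11/7 = 2.7e-10 m
v = Zαc/n = 7·0.0073·3.0e8/6 = 2.6e6 m/s
T = 2πr/v = 6.7e-16 s = 0.67 fs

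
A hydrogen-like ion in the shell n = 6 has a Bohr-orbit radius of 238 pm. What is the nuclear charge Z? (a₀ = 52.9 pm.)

r_n = n²a₀/Z ⇒ Z = n²a₀/r = 6² × 52.9 / 238 ≈ 8.00
Z = 8

8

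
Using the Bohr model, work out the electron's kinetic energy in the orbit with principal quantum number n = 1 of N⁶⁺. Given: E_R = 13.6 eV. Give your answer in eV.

For a Coulomb orbit the virial theorem gives K = −E_n.
E_n = −E_R·Z²/n², so K = E_R·Z²/n² = 13.6 × 7²/1² = 666 eV

666 eV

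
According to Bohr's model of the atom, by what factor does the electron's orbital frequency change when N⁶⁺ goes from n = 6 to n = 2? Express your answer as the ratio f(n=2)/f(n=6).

f ∝ Z^2 · n^-3; with Z fixed, f ∝ n^-3.
f(n=2)/f(n=6) = (2/6)^-3 = 27

27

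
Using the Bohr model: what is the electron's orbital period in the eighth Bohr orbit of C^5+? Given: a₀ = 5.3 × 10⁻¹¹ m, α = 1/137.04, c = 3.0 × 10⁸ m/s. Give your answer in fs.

2.2 fs

r = n²a₀/Z = 8²·5.3 × 10⁻¹¹/6 = 5.7 × 10⁻¹⁰ m
v = Zαc/n = 6·0.0073·3.0 × 10⁸/8 = 1.6 × 10⁶ m/s
T = 2πr/v = 2.2 × 10⁻¹⁵ s = 2.2 fs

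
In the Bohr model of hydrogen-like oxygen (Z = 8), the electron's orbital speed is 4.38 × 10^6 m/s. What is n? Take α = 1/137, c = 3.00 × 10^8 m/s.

v_n = Zαc/n ⇒ n = Zαc/v = 8 × 0.00730 × 3.00 × 10^8 / 4.38 × 10^6 ≈ 4.00
n = 4

4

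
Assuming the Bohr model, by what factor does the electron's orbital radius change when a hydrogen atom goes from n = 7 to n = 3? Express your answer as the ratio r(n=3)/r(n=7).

9/49

r ∝ Z^-1 · n^2; with Z fixed, r ∝ n^2.
r(n=3)/r(n=7) = (3/7)^2 = 9/49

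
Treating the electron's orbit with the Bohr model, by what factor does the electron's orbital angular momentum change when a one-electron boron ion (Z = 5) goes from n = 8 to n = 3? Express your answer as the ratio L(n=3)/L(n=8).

L = nℏ depends only on n, so L ∝ n.
L(n=3)/L(n=8) = (3/8)^1 = 3/8

3/8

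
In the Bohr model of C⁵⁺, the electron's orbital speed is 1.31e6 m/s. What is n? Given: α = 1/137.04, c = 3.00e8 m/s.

10

v_n = Zαc/n ⇒ n = Zαc/v = 6 × 0.00730 × 3.00e8 / 1.31e6 ≈ 10.03
n = 10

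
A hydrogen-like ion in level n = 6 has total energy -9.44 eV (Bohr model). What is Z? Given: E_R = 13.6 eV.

5

E_n = −E_R Z²/n² ⇒ Z² = −E_n n²/E_R = 9.44 × 6² / 13.6 ≈ 24.99
Z = 5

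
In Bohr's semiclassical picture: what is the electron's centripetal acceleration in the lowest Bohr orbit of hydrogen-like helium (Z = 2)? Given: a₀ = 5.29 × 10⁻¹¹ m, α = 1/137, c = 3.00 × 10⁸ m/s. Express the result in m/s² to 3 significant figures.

r = n²a₀/Z = 2.65 × 10⁻¹¹ m, v = Zαc/n = 4.38 × 10⁶ m/s
a = v²/r = (4.38 × 10⁶)² / 2.65 × 10⁻¹¹ = 7.25 × 10²³ m/s²

7.25 × 10²³ m/s²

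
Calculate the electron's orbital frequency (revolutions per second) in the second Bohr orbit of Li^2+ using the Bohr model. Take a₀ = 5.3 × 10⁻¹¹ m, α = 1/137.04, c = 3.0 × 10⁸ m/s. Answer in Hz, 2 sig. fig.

r = n²a₀/Z = 7.1 × 10⁻¹¹ m, v = Zαc/n = 3.3 × 10⁶ m/s
f = v/(2πr) = 7.4 × 10¹⁵ Hz

7.4 × 10¹⁵ Hz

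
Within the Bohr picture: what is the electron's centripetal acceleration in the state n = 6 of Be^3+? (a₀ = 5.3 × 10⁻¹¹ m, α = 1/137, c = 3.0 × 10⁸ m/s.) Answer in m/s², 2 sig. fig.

r = n²a₀/Z = 4.8 × 10⁻¹⁰ m, v = Zαc/n = 1.5 × 10⁶ m/s
a = v²/r = (1.5 × 10⁶)² / 4.8 × 10⁻¹⁰ = 4.5 × 10²¹ m/s²

4.5 × 10²¹ m/s²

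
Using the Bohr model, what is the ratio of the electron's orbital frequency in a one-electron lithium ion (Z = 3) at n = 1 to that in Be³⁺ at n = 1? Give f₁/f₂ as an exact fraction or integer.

f ∝ Z^2 · n^-3
f₁/f₂ = (3/4)^2 · (1/1)^-3 = 9/16

9/16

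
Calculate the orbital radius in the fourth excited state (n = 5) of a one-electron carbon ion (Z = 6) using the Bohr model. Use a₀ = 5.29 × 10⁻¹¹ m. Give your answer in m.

r_n = n²a₀/Z = 5² × 5.29 × 10⁻¹¹ / 6
    = 25 × 5.29 × 10⁻¹¹ / 6 = 2.20 × 10⁻¹⁰ m

2.20 × 10⁻¹⁰ m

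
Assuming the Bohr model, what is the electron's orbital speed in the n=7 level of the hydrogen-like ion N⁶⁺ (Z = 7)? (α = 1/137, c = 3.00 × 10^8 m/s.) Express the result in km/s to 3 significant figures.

2190 km/s

v_n = Zαc/n = 7 × 0.00730 × 3.00 × 10^8 / 7
    = 2190 km/s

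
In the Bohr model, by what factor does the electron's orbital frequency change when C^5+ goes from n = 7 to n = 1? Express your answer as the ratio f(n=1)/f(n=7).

f ∝ Z^2 · n^-3; with Z fixed, f ∝ n^-3.
f(n=1)/f(n=7) = (1/7)^-3 = 343

343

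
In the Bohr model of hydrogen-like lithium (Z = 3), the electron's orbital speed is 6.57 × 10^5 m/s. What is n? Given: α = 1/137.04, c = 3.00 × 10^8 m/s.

10

v_n = Zαc/n ⇒ n = Zαc/v = 3 × 0.00730 × 3.00 × 10^8 / 6.57 × 10^5 ≈ 10.00
n = 10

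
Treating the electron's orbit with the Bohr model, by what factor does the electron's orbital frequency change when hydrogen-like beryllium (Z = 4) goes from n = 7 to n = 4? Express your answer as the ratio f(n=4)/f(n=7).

f ∝ Z^2 · n^-3; with Z fixed, f ∝ n^-3.
f(n=4)/f(n=7) = (4/7)^-3 = 343/64

343/64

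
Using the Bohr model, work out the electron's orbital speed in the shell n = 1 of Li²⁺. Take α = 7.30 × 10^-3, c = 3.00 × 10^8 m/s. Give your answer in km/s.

v_n = Zαc/n = 3 × 0.00730 × 3.00 × 10^8 / 1
    = 6570 km/s

6570 km/s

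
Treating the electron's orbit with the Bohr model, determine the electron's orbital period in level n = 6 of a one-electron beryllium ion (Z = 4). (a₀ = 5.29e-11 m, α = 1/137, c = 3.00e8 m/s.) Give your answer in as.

r = n²a₀/Z = 6²·5.29e-11/4 = 4.76e-10 m
v = Zαc/n = 4·0.00730·3.00e8/6 = 1.46e6 m/s
T = 2πr/v = 2.05e-15 s = 2050 as

2050 as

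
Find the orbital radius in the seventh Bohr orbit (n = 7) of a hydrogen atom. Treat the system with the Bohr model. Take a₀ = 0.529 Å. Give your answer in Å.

25.9 Å

r_n = n²a₀/Z = 7² × 0.529 / 1
    = 49 × 0.529 / 1 = 25.9 Å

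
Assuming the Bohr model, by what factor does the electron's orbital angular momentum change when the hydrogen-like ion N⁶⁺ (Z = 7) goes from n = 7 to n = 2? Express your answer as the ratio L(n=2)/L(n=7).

2/7

L = nℏ depends only on n, so L ∝ n.
L(n=2)/L(n=7) = (2/7)^1 = 2/7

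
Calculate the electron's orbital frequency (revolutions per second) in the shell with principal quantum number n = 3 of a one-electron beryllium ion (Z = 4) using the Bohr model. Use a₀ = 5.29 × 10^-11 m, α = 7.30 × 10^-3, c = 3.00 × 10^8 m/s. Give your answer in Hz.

3.90 × 10^15 Hz

r = n²a₀/Z = 1.19 × 10^-10 m, v = Zαc/n = 2.92 × 10^6 m/s
f = v/(2πr) = 3.90 × 10^15 Hz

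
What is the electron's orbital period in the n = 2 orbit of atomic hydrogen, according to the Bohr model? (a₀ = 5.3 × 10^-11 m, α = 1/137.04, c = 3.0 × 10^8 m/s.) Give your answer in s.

r = n²a₀/Z = 2²·5.3 × 10^-11/1 = 2.1 × 10^-10 m
v = Zαc/n = 1·0.0073·3.0 × 10^8/2 = 1.1 × 10^6 m/s
T = 2πr/v = 1.2 × 10^-15 s

1.2 × 10^-15 s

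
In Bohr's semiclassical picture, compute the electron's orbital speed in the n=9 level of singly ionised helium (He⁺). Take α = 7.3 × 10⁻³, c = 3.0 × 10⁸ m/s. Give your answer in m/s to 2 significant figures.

v_n = Zαc/n = 2 × 0.0073 × 3.0 × 10⁸ / 9
    = 4.9 × 10⁵ m/s

4.9 × 10⁵ m/s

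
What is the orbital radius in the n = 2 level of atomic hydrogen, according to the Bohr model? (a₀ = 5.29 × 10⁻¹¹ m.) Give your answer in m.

2.12 × 10⁻¹⁰ m

r_n = n²a₀/Z = 2² × 5.29 × 10⁻¹¹ / 1
    = 4 × 5.29 × 10⁻¹¹ / 1 = 2.12 × 10⁻¹⁰ m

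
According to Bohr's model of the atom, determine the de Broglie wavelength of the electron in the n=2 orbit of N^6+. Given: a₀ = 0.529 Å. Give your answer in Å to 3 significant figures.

The Bohr quantisation condition is nλ = 2πr_n.
r_n = n²a₀/Z = 0.302 Å
λ = 2πr_n/n = 2π·0.302/2 = 0.950 Å

0.950 Å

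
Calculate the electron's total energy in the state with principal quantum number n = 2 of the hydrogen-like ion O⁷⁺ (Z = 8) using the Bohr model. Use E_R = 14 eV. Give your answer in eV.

E_n = −E_R·Z²/n² = −14 × 8²/2² = -220 eV

-220 eV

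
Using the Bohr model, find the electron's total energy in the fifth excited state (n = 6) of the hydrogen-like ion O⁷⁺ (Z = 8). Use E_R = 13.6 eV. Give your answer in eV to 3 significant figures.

-24.2 eV

E_n = −E_R·Z²/n² = −13.6 × 8²/6² = -24.2 eV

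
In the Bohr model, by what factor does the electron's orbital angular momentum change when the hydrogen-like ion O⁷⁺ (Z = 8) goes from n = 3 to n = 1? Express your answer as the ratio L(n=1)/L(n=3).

1/3

L = nℏ depends only on n, so L ∝ n.
L(n=1)/L(n=3) = (1/3)^1 = 1/3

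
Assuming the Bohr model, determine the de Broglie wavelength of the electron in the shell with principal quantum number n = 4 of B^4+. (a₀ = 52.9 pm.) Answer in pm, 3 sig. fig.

266 pm

The Bohr quantisation condition is nλ = 2πr_n.
r_n = n²a₀/Z = 169 pm
λ = 2πr_n/n = 2π·169/4 = 266 pm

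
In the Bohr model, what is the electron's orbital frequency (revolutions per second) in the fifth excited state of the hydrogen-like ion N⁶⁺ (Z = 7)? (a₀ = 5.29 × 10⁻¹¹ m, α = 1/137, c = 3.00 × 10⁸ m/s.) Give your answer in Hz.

r = n²a₀/Z = 2.72 × 10⁻¹⁰ m, v = Zαc/n = 2.55 × 10⁶ m/s
f = v/(2πr) = 1.49 × 10¹⁵ Hz

1.49 × 10¹⁵ Hz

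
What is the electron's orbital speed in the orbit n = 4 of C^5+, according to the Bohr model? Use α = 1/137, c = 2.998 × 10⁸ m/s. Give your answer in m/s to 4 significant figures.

3.282 × 10⁶ m/s

v_n = Zαc/n = 6 × 0.007299 × 2.998 × 10⁸ / 4
    = 3.282 × 10⁶ m/s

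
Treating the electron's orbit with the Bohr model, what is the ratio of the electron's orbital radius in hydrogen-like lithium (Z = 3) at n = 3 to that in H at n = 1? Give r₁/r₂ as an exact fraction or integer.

3

r ∝ Z^-1 · n^2
r₁/r₂ = (3/1)^-1 · (3/1)^2 = 3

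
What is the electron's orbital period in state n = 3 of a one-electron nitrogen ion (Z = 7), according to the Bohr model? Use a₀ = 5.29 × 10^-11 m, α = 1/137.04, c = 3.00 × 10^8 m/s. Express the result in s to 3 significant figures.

8.37 × 10^-17 s

r = n²a₀/Z = 3²·5.29 × 10^-11/7 = 6.80 × 10^-11 m
v = Zαc/n = 7·0.00730·3.00 × 10^8/3 = 5.11 × 10^6 m/s
T = 2πr/v = 8.37 × 10^-17 s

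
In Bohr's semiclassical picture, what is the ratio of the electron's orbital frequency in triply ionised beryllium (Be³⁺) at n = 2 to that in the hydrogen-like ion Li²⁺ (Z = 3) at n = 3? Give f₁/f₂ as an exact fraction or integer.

f ∝ Z^2 · n^-3
f₁/f₂ = (4/3)^2 · (2/3)^-3 = 6

6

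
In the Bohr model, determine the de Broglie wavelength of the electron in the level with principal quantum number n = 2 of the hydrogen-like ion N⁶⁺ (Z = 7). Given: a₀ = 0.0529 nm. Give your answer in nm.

0.0950 nm

The Bohr quantisation condition is nλ = 2πr_n.
r_n = n²a₀/Z = 0.0302 nm
λ = 2πr_n/n = 2π·0.0302/2 = 0.0950 nm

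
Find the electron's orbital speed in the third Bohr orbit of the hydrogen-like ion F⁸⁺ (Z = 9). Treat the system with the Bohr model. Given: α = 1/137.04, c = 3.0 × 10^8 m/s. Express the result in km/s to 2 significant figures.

v_n = Zαc/n = 9 × 0.0073 × 3.0 × 10^8 / 3
    = 6600 km/s

6600 km/s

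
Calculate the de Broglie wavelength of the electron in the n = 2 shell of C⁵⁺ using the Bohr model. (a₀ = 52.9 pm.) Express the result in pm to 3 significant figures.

The Bohr quantisation condition is nλ = 2πr_n.
r_n = n²a₀/Z = 35.3 pm
λ = 2πr_n/n = 2π·35.3/2 = 111 pm

111 pm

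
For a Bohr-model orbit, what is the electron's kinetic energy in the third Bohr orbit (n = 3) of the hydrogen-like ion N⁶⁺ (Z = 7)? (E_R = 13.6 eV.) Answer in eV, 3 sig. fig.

74.0 eV

For a Coulomb orbit the virial theorem gives K = −E_n.
E_n = −E_R·Z²/n², so K = E_R·Z²/n² = 13.6 × 7²/3² = 74.0 eV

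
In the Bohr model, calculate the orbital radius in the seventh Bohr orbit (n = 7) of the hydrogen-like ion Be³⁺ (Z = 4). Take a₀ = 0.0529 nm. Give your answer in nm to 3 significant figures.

r_n = n²a₀/Z = 7² × 0.0529 / 4
    = 49 × 0.0529 / 4 = 0.648 nm

0.648 nm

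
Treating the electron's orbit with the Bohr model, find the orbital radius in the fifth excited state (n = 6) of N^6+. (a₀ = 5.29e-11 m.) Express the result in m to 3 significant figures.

2.72e-10 m

r_n = n²a₀/Z = 6² × 5.29e-11 / 7
    = 36 × 5.29e-11 / 7 = 2.72e-10 m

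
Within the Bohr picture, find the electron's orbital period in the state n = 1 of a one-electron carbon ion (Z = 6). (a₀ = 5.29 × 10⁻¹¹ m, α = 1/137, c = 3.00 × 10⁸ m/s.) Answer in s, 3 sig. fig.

4.22 × 10⁻¹⁸ s

r = n²a₀/Z = 1²·5.29 × 10⁻¹¹/6 = 8.82 × 10⁻¹² m
v = Zαc/n = 6·0.00730·3.00 × 10⁸/1 = 1.31 × 10⁷ m/s
T = 2πr/v = 4.22 × 10⁻¹⁸ s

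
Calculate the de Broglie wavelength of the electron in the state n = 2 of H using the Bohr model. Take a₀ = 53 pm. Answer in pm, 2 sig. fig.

The Bohr quantisation condition is nλ = 2πr_n.
r_n = n²a₀/Z = 210 pm
λ = 2πr_n/n = 2π·210/2 = 670 pm

670 pm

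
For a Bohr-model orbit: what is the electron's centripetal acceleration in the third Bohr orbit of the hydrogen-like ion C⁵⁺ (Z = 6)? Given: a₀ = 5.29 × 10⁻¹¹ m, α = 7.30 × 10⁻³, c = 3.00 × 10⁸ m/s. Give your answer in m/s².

2.42 × 10²³ m/s²

r = n²a₀/Z = 7.94 × 10⁻¹¹ m, v = Zαc/n = 4.38 × 10⁶ m/s
a = v²/r = (4.38 × 10⁶)² / 7.94 × 10⁻¹¹ = 2.42 × 10²³ m/s²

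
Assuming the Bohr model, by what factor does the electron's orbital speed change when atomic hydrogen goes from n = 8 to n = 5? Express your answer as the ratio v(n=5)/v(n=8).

v ∝ Z^1 · n^-1; with Z fixed, v ∝ n^-1.
v(n=5)/v(n=8) = (5/8)^-1 = 8/5

8/5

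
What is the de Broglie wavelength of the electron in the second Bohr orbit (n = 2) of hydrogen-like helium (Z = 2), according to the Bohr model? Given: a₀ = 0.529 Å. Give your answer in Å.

3.32 Å

The Bohr quantisation condition is nλ = 2πr_n.
r_n = n²a₀/Z = 1.06 Å
λ = 2πr_n/n = 2π·1.06/2 = 3.32 Å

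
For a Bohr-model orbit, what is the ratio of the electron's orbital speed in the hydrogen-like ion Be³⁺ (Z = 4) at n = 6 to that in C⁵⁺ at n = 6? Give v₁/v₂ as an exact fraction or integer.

2/3

v ∝ Z^1 · n^-1
v₁/v₂ = (4/6)^1 · (6/6)^-1 = 2/3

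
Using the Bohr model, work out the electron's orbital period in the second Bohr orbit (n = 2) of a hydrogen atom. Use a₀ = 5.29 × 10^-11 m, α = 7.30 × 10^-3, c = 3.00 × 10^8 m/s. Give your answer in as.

r = n²a₀/Z = 2²·5.29 × 10^-11/1 = 2.12 × 10^-10 m
v = Zαc/n = 1·0.00730·3.00 × 10^8/2 = 1.09 × 10^6 m/s
T = 2πr/v = 1.21 × 10^-15 s = 1210 as

1210 as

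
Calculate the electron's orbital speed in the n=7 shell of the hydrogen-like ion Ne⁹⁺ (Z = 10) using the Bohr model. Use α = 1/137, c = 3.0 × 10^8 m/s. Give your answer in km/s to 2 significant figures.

3100 km/s

v_n = Zαc/n = 10 × 0.0073 × 3.0 × 10^8 / 7
    = 3100 km/s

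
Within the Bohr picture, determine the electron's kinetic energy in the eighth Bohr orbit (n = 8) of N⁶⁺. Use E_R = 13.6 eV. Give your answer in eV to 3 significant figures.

For a Coulomb orbit the virial theorem gives K = −E_n.
E_n = −E_R·Z²/n², so K = E_R·Z²/n² = 13.6 × 7²/8² = 10.4 eV

10.4 eV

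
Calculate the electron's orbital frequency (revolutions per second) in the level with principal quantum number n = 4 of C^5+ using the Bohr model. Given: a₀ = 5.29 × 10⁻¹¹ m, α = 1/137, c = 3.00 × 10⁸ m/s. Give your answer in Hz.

3.71 × 10¹⁵ Hz

r = n²a₀/Z = 1.41 × 10⁻¹⁰ m, v = Zαc/n = 3.28 × 10⁶ m/s
f = v/(2πr) = 3.71 × 10¹⁵ Hz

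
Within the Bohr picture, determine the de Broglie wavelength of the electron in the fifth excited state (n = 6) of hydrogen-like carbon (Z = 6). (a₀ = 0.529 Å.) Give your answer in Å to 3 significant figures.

3.32 Å

The Bohr quantisation condition is nλ = 2πr_n.
r_n = n²a₀/Z = 3.17 Å
λ = 2πr_n/n = 2π·3.17/6 = 3.32 Å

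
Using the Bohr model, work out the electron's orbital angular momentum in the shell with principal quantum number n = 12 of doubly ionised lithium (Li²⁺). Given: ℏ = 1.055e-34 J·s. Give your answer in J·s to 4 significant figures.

1.266e-33 J·s

L_n = nℏ = 12 × 1.055e-34 = 1.266e-33 J·s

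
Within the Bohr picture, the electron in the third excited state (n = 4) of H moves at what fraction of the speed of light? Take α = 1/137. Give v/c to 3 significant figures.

0.00182

v_n = Zαc/n, so v/c = Zα/n = 1 × 0.00730 / 4 = 0.00182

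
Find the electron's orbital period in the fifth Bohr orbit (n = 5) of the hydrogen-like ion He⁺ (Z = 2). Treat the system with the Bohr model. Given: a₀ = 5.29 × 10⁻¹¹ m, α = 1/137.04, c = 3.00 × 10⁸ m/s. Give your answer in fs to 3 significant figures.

r = n²a₀/Z = 5²·5.29 × 10⁻¹¹/2 = 6.61 × 10⁻¹⁰ m
v = Zαc/n = 2·0.00730·3.00 × 10⁸/5 = 8.76 × 10⁵ m/s
T = 2πr/v = 4.74 × 10⁻¹⁵ s = 4.74 fs

4.74 fs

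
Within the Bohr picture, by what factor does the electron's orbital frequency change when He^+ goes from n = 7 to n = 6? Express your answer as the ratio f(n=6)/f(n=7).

343/216

f ∝ Z^2 · n^-3; with Z fixed, f ∝ n^-3.
f(n=6)/f(n=7) = (6/7)^-3 = 343/216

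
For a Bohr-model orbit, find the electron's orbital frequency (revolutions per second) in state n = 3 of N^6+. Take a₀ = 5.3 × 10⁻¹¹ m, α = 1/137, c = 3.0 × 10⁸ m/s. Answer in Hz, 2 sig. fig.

1.2 × 10¹⁶ Hz

r = n²a₀/Z = 6.8 × 10⁻¹¹ m, v = Zαc/n = 5.1 × 10⁶ m/s
f = v/(2πr) = 1.2 × 10¹⁶ Hz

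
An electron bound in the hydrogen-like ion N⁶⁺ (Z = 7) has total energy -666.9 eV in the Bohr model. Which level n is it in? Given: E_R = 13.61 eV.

1

E_n = −E_R Z²/n² ⇒ n² = E_R Z²/(−E_n) = 13.61 × 7² / 666.9 ≈ 1.00
n = 1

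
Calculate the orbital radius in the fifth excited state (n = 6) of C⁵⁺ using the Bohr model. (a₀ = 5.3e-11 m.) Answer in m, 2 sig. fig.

3.2e-10 m

r_n = n²a₀/Z = 6² × 5.3e-11 / 6
    = 36 × 5.3e-11 / 6 = 3.2e-10 m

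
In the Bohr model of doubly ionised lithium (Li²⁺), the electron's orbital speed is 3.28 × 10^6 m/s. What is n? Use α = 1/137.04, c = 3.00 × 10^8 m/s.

v_n = Zαc/n ⇒ n = Zαc/v = 3 × 0.00730 × 3.00 × 10^8 / 3.28 × 10^6 ≈ 2.00
n = 2

2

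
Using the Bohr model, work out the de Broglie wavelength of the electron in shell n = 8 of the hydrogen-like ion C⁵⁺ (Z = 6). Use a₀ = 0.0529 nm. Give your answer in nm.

The Bohr quantisation condition is nλ = 2πr_n.
r_n = n²a₀/Z = 0.564 nm
λ = 2πr_n/n = 2π·0.564/8 = 0.443 nm

0.443 nm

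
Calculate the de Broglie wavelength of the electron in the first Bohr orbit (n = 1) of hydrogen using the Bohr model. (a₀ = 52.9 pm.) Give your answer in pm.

332 pm

The Bohr quantisation condition is nλ = 2πr_n.
r_n = n²a₀/Z = 52.9 pm
λ = 2πr_n/n = 2π·52.9/1 = 332 pm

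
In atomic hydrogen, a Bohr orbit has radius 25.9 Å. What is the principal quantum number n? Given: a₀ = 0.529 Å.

r_n = n²a₀/Z ⇒ n² = rZ/a₀ = 25.9 × 1 / 0.529 ≈ 48.96
n = 7

7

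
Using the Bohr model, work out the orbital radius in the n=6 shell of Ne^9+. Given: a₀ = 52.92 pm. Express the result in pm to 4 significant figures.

r_n = n²a₀/Z = 6² × 52.92 / 10
    = 36 × 52.92 / 10 = 190.5 pm

190.5 pm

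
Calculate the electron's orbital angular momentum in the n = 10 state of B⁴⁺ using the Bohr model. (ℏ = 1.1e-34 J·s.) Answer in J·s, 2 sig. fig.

L_n = nℏ = 10 × 1.1e-34 = 1.1e-33 J·s

1.1e-33 J·s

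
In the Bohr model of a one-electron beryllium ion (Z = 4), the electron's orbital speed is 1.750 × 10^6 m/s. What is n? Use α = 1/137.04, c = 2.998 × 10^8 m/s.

5

v_n = Zαc/n ⇒ n = Zαc/v = 4 × 0.007297 × 2.998 × 10^8 / 1.750 × 10^6 ≈ 5.00
n = 5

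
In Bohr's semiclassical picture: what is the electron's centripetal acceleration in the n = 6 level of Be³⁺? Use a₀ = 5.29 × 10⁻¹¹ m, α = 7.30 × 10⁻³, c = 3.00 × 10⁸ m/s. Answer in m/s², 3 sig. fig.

r = n²a₀/Z = 4.76 × 10⁻¹⁰ m, v = Zαc/n = 1.46 × 10⁶ m/s
a = v²/r = (1.46 × 10⁶)² / 4.76 × 10⁻¹⁰ = 4.48 × 10²¹ m/s²

4.48 × 10²¹ m/s²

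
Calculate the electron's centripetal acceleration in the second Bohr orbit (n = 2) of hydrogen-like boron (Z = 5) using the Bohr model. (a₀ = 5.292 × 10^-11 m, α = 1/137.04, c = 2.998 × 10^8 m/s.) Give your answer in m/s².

7.065 × 10^23 m/s²

r = n²a₀/Z = 4.234 × 10^-11 m, v = Zαc/n = 5.469 × 10^6 m/s
a = v²/r = (5.469 × 10^6)² / 4.234 × 10^-11 = 7.065 × 10^23 m/s²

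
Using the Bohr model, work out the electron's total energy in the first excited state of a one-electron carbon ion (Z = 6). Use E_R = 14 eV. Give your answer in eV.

-130 eV

E_n = −E_R·Z²/n² = −14 × 6²/2² = -130 eV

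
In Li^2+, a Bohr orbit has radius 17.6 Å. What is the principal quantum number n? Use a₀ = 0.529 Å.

r_n = n²a₀/Z ⇒ n² = rZ/a₀ = 17.6 × 3 / 0.529 ≈ 99.81
n = 10

10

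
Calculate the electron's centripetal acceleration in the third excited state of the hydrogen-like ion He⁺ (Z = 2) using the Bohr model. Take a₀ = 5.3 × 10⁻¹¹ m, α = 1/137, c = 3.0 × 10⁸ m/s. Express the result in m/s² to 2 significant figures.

2.8 × 10²¹ m/s²

r = n²a₀/Z = 4.2 × 10⁻¹⁰ m, v = Zαc/n = 1.1 × 10⁶ m/s
a = v²/r = (1.1 × 10⁶)² / 4.2 × 10⁻¹⁰ = 2.8 × 10²¹ m/s²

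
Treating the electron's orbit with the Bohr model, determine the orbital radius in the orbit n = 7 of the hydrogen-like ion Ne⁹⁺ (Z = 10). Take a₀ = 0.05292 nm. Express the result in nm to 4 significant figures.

0.2593 nm

r_n = n²a₀/Z = 7² × 0.05292 / 10
    = 49 × 0.05292 / 10 = 0.2593 nm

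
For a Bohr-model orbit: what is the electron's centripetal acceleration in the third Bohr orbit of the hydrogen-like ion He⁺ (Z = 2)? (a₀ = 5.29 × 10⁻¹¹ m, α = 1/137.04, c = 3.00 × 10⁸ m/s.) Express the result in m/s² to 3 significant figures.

8.95 × 10²¹ m/s²

r = n²a₀/Z = 2.38 × 10⁻¹⁰ m, v = Zαc/n = 1.46 × 10⁶ m/s
a = v²/r = (1.46 × 10⁶)² / 2.38 × 10⁻¹⁰ = 8.95 × 10²¹ m/s²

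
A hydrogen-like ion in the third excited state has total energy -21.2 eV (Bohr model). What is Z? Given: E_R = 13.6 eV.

E_n = −E_R Z²/n² ⇒ Z² = −E_n n²/E_R = 21.2 × 4² / 13.6 ≈ 24.94
Z = 5

5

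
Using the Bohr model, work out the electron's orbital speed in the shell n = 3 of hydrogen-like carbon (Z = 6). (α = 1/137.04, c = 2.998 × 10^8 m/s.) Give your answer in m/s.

4.375 × 10^6 m/s

v_n = Zαc/n = 6 × 0.007297 × 2.998 × 10^8 / 3
    = 4.375 × 10^6 m/s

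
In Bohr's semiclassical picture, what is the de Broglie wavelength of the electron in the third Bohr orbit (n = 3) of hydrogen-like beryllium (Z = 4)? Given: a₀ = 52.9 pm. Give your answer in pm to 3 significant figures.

249 pm

The Bohr quantisation condition is nλ = 2πr_n.
r_n = n²a₀/Z = 119 pm
λ = 2πr_n/n = 2π·119/3 = 249 pm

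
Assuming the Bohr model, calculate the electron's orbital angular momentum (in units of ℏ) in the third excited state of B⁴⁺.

4

L_n = nℏ, so L/ℏ = n = 4.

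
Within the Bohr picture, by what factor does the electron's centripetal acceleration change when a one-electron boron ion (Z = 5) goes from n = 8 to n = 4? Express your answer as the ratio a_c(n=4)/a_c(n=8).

a_c ∝ Z^3 · n^-4; with Z fixed, a_c ∝ n^-4.
a_c(n=4)/a_c(n=8) = (4/8)^-4 = 16

16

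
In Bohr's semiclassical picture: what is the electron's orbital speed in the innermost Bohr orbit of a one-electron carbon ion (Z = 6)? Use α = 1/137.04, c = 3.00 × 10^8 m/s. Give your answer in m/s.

v_n = Zαc/n = 6 × 0.00730 × 3.00 × 10^8 / 1
    = 1.31 × 10^7 m/s

1.31 × 10^7 m/s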